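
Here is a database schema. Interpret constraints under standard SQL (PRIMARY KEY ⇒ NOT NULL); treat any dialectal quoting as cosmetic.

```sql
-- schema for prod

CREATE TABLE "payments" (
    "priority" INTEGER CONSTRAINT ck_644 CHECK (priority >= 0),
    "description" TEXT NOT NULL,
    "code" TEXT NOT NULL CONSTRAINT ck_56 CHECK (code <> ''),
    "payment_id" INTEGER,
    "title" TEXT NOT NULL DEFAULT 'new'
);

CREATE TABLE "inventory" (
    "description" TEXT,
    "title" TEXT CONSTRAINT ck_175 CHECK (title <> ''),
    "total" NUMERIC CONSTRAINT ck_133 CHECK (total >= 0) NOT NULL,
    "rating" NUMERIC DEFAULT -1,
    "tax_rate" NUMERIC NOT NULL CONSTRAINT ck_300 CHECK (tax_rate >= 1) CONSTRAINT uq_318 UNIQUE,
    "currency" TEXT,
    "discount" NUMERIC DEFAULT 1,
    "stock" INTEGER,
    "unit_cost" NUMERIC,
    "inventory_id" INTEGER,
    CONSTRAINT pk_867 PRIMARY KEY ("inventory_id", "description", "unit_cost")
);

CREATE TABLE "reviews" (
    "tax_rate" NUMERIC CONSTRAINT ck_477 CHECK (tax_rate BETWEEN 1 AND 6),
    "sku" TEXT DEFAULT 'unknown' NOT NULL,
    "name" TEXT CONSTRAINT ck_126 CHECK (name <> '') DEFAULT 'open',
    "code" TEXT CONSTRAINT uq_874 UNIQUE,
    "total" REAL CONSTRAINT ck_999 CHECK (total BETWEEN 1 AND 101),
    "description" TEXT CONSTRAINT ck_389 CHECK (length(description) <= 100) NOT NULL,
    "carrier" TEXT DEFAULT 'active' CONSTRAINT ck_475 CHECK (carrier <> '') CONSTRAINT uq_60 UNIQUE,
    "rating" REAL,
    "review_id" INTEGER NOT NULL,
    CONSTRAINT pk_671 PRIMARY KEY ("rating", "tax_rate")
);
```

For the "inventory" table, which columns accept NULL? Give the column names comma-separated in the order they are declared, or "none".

title, rating, currency, discount, stock

- description: part of the PRIMARY KEY, which implies NOT NULL → not nullable.
- title: CHECK does not forbid NULL (a CHECK constraint passes when its expression is NULL) → nullable.
- total: declared NOT NULL → not nullable.
- rating: DEFAULT only fills an omitted column; an explicit NULL is still allowed → nullable.
- tax_rate: declared NOT NULL → not nullable.
- currency: no NOT NULL constraint applies → nullable.
- discount: DEFAULT only fills an omitted column; an explicit NULL is still allowed → nullable.
- stock: no NOT NULL constraint applies → nullable.
- unit_cost: part of the PRIMARY KEY, which implies NOT NULL → not nullable.
- inventory_id: part of the PRIMARY KEY, which implies NOT NULL → not nullable.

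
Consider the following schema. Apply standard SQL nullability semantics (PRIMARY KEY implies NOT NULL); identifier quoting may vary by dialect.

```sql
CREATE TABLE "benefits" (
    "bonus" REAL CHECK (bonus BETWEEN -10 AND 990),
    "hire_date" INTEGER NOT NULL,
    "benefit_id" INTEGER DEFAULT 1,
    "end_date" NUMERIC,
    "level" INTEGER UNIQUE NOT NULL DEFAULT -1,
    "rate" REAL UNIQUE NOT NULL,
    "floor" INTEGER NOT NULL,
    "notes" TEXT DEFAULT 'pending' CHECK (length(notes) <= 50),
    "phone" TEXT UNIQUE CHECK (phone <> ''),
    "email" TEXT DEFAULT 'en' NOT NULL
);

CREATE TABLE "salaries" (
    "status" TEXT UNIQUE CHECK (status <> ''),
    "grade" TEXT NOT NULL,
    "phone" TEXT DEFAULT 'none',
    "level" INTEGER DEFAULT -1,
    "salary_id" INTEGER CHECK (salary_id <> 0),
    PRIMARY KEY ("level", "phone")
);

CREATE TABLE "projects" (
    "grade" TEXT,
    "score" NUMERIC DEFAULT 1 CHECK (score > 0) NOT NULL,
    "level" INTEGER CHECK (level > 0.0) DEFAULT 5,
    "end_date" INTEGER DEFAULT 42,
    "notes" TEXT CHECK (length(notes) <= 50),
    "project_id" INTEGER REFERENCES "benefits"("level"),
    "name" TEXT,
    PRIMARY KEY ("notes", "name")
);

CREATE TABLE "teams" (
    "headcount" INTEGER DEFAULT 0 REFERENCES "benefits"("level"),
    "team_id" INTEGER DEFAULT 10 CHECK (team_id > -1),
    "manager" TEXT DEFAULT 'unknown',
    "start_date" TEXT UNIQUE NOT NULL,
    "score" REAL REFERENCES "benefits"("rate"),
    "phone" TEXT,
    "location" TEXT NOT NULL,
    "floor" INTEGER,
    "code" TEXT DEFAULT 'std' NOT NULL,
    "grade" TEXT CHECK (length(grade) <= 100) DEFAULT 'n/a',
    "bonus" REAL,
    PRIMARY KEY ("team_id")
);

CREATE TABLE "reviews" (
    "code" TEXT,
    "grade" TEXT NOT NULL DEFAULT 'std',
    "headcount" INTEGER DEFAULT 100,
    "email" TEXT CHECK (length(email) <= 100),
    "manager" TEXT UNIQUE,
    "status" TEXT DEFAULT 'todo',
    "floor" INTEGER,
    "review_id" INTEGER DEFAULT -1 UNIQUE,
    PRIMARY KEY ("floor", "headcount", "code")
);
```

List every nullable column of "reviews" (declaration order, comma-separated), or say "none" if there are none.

- code: part of the PRIMARY KEY, which implies NOT NULL → not nullable.
- grade: declared NOT NULL → not nullable.
- headcount: part of the PRIMARY KEY, which implies NOT NULL → not nullable.
- email: CHECK does not forbid NULL (a CHECK constraint passes when its expression is NULL) → nullable.
- manager: UNIQUE does not imply NOT NULL → nullable.
- status: DEFAULT only fills an omitted column; an explicit NULL is still allowed → nullable.
- floor: part of the PRIMARY KEY, which implies NOT NULL → not nullable.
- review_id: UNIQUE does not imply NOT NULL → nullable.

email, manager, status, review_id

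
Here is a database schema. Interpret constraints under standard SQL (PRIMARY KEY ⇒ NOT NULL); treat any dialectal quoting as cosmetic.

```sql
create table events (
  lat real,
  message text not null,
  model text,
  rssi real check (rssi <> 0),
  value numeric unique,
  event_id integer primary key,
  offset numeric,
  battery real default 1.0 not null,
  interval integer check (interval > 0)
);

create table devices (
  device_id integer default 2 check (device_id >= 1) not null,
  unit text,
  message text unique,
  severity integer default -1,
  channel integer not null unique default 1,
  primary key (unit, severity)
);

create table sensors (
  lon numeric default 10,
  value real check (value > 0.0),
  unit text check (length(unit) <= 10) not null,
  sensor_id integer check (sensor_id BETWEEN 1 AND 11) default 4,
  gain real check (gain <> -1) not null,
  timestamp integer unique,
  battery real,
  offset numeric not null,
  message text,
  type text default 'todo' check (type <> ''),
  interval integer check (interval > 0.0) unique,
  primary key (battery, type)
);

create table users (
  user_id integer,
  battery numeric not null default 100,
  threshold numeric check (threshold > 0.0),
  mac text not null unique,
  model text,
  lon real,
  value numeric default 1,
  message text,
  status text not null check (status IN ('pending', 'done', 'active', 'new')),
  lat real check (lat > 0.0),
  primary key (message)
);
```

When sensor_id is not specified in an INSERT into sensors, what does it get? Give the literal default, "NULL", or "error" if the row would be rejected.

4

sensor_id has an explicit DEFAULT 4.
When the column is omitted from an INSERT, that default is used.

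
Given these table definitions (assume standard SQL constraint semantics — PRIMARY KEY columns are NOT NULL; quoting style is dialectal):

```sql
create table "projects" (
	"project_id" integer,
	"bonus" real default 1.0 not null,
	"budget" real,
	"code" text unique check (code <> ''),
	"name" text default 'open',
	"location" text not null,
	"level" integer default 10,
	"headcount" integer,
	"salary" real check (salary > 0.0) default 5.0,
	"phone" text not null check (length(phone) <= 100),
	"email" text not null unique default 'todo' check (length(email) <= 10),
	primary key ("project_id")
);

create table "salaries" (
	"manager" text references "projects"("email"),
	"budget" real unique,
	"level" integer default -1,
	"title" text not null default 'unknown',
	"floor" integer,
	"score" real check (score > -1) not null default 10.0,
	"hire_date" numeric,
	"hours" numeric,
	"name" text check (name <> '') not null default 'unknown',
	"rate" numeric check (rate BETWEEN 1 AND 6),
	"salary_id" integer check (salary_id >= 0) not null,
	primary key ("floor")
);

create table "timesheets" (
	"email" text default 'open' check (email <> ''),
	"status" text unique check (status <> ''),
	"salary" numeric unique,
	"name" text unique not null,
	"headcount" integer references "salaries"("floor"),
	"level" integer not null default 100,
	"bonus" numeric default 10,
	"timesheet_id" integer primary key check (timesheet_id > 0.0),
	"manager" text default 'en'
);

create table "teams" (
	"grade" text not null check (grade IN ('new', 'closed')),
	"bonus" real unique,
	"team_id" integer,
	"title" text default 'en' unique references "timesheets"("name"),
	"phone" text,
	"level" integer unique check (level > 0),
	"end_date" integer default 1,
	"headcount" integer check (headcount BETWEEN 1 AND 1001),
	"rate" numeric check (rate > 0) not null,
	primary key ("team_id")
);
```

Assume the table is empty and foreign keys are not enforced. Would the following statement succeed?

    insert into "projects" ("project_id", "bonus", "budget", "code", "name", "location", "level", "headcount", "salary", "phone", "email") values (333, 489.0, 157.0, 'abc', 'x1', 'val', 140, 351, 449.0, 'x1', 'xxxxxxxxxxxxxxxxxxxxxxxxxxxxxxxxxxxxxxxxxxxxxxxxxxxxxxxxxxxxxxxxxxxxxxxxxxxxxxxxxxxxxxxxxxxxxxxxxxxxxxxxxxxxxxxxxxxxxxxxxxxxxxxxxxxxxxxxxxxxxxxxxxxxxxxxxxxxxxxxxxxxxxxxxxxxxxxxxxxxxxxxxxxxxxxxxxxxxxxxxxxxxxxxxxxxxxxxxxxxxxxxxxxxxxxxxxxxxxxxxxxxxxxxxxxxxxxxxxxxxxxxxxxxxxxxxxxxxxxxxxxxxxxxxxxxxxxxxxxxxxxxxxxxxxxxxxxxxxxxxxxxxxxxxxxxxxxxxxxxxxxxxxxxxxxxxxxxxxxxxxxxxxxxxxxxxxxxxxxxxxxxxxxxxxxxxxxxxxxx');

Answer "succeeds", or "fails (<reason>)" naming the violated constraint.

The value 'xxxxxxxxxxxxxxxxxxxxxxxxxxxxxxxxxxxxxxxxxxxxxxxxxxxxxxxxxxxxxxxxxxxxxxxxxxxxxxxxxxxxxxxxxxxxxxxxxxxxxxxxxxxxxxxxxxxxxxxxxxxxxxxxxxxxxxxxxxxxxxxxxxxxxxxxxxxxxxxxxxxxxxxxxxxxxxxxxxxxxxxxxxxxxxxxxxxxxxxxxxxxxxxxxxxxxxxxxxxxxxxxxxxxxxxxxxxxxxxxxxxxxxxxxxxxxxxxxxxxxxxxxxxxxxxxxxxxxxxxxxxxxxxxxxxxxxxxxxxxxxxxxxxxxxxxxxxxxxxxxxxxxxxxxxxxxxxxxxxxxxxxxxxxxxxxxxxxxxxxxxxxxxxxxxxxxxxxxxxxxxxxxxxxxxxxxxxxxxxx' for email violates CHECK (length(email) <= 10).

fails (CHECK on email)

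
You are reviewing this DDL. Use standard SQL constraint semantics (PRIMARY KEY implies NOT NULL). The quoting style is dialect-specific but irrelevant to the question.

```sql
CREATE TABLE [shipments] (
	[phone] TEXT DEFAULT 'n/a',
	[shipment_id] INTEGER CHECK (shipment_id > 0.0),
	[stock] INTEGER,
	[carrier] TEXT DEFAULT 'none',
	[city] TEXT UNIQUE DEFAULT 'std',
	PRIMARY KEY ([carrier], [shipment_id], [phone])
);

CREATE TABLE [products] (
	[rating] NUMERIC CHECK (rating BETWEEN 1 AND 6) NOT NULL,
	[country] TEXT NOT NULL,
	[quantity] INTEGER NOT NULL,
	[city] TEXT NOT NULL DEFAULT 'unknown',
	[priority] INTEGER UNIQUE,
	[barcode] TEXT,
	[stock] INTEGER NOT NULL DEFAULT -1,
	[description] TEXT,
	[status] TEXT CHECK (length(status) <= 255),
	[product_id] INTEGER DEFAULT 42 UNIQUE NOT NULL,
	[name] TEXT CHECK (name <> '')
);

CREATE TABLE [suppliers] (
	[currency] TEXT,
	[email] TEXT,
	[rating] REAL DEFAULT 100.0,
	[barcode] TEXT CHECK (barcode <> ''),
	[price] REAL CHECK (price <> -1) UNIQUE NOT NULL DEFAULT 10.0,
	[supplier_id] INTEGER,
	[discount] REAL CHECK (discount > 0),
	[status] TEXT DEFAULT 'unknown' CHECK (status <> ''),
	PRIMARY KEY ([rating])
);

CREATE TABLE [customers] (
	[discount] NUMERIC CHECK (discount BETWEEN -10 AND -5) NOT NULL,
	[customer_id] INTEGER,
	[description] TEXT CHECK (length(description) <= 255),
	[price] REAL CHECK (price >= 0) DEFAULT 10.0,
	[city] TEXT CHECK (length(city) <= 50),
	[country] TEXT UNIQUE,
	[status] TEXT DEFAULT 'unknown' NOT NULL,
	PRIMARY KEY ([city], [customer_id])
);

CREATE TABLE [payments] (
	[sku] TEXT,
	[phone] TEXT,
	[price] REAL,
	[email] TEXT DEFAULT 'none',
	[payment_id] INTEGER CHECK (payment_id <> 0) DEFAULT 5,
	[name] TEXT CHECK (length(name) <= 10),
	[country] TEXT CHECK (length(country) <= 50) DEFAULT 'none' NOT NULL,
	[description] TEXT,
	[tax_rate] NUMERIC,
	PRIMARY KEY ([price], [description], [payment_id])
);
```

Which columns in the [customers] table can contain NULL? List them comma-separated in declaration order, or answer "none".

- discount: declared NOT NULL → not nullable.
- customer_id: part of the PRIMARY KEY, which implies NOT NULL → not nullable.
- description: CHECK does not forbid NULL (a CHECK constraint passes when its expression is NULL) → nullable.
- price: CHECK does not forbid NULL (a CHECK constraint passes when its expression is NULL) → nullable.
- city: part of the PRIMARY KEY, which implies NOT NULL → not nullable.
- country: UNIQUE does not imply NOT NULL → nullable.
- status: declared NOT NULL → not nullable.

description, price, country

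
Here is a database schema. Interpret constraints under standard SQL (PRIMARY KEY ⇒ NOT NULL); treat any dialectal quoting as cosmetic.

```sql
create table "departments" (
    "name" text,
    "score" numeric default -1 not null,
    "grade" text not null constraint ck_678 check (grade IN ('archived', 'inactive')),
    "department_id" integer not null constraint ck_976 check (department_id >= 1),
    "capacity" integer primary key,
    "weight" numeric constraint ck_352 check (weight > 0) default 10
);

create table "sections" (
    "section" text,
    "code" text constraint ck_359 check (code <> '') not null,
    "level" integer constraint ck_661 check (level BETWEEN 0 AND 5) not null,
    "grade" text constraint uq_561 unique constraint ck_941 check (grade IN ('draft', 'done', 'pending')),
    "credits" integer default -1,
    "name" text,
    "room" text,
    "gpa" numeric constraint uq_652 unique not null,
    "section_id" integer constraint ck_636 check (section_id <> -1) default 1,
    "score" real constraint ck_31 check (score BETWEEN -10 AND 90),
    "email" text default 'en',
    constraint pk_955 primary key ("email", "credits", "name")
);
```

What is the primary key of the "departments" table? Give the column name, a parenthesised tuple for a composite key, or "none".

capacity is declared PRIMARY KEY inline on the column.

capacity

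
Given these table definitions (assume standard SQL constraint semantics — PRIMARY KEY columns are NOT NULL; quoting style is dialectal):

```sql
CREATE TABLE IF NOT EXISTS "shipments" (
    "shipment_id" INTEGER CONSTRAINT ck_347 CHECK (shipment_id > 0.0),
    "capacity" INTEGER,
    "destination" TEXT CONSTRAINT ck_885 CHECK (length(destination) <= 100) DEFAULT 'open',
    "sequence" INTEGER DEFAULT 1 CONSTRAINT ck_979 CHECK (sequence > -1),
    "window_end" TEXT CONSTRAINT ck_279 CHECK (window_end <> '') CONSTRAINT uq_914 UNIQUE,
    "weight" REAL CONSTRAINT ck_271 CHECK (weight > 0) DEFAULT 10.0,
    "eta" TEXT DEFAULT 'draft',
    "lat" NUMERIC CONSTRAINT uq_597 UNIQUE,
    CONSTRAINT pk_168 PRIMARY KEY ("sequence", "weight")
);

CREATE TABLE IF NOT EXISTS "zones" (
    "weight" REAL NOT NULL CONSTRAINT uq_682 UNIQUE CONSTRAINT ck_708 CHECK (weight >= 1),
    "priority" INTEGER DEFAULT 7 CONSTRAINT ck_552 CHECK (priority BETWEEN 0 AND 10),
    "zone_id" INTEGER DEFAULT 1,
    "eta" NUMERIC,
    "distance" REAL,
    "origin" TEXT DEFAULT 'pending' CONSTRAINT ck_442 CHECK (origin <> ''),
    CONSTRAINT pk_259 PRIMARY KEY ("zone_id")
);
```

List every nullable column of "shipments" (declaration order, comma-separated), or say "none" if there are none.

shipment_id, capacity, destination, window_end, eta, lat

- shipment_id: CHECK does not forbid NULL (a CHECK constraint passes when its expression is NULL) → nullable.
- capacity: no NOT NULL constraint applies → nullable.
- destination: CHECK does not forbid NULL (a CHECK constraint passes when its expression is NULL) → nullable.
- sequence: part of the PRIMARY KEY, which implies NOT NULL → not nullable.
- window_end: CHECK does not forbid NULL (a CHECK constraint passes when its expression is NULL) → nullable.
- weight: part of the PRIMARY KEY, which implies NOT NULL → not nullable.
- eta: DEFAULT only fills an omitted column; an explicit NULL is still allowed → nullable.
- lat: UNIQUE does not imply NOT NULL → nullable.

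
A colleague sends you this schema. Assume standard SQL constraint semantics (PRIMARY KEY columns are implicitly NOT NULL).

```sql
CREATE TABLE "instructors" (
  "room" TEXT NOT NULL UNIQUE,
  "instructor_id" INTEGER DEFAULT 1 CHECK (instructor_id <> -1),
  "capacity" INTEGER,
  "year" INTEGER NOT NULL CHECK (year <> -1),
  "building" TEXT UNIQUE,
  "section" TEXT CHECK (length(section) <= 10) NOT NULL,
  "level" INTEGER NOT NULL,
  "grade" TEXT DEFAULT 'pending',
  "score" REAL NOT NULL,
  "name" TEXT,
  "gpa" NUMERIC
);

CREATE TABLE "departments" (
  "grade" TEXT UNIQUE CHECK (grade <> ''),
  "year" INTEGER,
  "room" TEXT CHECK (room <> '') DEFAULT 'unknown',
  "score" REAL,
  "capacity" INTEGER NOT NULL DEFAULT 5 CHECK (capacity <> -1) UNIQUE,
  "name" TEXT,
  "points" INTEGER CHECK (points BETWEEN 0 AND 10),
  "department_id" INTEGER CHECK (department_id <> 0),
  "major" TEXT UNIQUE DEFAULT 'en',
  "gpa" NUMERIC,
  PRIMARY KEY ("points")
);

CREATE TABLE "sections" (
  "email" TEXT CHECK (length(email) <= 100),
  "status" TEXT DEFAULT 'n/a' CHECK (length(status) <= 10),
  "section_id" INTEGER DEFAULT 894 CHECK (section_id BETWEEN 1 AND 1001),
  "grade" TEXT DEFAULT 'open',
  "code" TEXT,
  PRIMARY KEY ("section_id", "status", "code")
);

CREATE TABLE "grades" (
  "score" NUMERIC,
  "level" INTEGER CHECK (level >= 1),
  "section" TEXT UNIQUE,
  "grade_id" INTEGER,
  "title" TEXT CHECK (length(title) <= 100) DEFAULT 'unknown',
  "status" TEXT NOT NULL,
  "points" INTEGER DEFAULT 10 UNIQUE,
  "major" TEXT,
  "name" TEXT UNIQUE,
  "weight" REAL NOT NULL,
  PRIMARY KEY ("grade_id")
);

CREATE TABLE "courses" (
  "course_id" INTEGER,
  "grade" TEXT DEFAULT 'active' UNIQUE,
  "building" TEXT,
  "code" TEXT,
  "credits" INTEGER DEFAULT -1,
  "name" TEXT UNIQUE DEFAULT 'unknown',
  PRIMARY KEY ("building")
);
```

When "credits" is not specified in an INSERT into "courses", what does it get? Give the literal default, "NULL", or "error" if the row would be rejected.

credits has an explicit DEFAULT -1.
When the column is omitted from an INSERT, that default is used.

-1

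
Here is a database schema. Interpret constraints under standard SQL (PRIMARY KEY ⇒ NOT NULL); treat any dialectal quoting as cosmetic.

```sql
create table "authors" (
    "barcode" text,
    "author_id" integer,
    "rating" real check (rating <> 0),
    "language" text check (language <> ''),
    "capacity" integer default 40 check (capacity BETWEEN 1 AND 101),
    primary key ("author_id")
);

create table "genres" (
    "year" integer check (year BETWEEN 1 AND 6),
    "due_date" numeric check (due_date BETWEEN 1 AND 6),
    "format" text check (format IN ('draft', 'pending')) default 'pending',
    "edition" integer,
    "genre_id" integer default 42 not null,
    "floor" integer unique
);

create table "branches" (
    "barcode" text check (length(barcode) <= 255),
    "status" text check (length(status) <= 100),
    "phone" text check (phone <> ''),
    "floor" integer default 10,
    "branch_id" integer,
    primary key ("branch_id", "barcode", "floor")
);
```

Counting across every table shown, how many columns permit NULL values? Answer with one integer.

11

authors: 4 nullable (barcode, rating, language, capacity — PK (author_id) and explicit NOT NULL columns excluded).
genres: 5 nullable (year, due_date, format, edition, floor — PK none and explicit NOT NULL columns excluded).
branches: 2 nullable (status, phone — PK (branch_id, barcode, floor) and explicit NOT NULL columns excluded).
Total: 4 + 5 + 2 = 11.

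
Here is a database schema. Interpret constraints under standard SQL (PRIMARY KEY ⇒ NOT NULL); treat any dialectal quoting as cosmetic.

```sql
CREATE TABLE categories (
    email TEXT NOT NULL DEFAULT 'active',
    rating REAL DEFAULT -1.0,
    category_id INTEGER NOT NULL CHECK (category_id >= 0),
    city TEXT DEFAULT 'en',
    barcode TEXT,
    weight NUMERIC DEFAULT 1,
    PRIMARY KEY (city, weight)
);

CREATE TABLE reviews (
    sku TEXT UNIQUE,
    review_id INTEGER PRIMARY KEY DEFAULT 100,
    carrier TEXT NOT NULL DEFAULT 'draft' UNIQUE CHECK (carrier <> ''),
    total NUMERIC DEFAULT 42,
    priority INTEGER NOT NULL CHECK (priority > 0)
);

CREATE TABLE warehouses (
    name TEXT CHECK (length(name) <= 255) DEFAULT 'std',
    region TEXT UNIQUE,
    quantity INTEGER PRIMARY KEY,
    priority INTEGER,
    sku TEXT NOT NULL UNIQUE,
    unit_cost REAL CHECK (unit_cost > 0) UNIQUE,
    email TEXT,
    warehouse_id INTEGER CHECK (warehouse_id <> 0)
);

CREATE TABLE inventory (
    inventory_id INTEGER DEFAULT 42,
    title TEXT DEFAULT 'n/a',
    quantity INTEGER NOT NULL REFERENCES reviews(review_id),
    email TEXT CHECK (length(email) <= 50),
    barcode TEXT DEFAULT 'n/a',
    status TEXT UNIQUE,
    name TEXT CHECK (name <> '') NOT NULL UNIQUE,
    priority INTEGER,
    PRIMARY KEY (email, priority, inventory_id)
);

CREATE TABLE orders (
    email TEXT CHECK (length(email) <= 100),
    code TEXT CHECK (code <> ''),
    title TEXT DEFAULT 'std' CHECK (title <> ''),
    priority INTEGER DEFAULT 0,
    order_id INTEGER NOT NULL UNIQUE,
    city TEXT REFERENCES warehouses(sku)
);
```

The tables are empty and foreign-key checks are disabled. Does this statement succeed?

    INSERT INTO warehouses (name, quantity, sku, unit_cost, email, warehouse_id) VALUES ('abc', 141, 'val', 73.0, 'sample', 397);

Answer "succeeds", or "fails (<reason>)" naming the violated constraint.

succeeds

NOT NULL columns: quantity is supplied; sku is supplied.
CHECK constraints: 'abc' satisfies (length(name) <= 255); 73.0 satisfies (unit_cost > 0); 397 satisfies (warehouse_id <> 0).
No constraint is violated.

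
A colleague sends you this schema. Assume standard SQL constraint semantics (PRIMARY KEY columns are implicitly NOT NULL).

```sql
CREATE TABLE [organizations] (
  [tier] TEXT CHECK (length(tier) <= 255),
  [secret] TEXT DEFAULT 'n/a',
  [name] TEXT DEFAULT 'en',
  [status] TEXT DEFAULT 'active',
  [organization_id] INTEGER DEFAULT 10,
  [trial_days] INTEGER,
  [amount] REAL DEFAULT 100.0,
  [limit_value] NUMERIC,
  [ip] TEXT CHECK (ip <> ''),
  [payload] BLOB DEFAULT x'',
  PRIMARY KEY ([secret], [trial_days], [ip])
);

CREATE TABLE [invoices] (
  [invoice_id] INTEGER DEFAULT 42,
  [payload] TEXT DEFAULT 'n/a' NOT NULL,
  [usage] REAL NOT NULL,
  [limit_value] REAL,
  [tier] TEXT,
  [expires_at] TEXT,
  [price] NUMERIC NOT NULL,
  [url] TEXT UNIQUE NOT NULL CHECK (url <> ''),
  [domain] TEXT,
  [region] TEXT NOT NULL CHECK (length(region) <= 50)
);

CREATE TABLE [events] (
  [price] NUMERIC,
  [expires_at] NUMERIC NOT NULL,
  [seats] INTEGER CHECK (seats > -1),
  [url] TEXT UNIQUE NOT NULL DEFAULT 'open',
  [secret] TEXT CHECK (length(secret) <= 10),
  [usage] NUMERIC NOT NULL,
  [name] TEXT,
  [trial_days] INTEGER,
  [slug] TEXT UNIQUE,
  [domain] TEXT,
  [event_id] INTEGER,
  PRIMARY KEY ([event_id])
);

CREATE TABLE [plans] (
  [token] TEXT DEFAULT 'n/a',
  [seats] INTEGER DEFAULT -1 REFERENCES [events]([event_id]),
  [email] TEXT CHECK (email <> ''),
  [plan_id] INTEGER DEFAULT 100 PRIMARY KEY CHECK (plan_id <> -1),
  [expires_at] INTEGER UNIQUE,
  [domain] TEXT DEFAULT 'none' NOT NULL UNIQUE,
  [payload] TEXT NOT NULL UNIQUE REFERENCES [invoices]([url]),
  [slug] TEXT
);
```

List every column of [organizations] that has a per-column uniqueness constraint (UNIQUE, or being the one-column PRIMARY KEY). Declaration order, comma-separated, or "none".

- tier: no UNIQUE or single-column PK constraint.
- secret: part of a composite PRIMARY KEY — only the tuple is unique, not this column on its own.
- name: no UNIQUE or single-column PK constraint.
- status: no UNIQUE or single-column PK constraint.
- organization_id: no UNIQUE or single-column PK constraint.
- trial_days: part of a composite PRIMARY KEY — only the tuple is unique, not this column on its own.
- amount: no UNIQUE or single-column PK constraint.
- limit_value: no UNIQUE or single-column PK constraint.
- ip: part of a composite PRIMARY KEY — only the tuple is unique, not this column on its own.
- payload: no UNIQUE or single-column PK constraint.

none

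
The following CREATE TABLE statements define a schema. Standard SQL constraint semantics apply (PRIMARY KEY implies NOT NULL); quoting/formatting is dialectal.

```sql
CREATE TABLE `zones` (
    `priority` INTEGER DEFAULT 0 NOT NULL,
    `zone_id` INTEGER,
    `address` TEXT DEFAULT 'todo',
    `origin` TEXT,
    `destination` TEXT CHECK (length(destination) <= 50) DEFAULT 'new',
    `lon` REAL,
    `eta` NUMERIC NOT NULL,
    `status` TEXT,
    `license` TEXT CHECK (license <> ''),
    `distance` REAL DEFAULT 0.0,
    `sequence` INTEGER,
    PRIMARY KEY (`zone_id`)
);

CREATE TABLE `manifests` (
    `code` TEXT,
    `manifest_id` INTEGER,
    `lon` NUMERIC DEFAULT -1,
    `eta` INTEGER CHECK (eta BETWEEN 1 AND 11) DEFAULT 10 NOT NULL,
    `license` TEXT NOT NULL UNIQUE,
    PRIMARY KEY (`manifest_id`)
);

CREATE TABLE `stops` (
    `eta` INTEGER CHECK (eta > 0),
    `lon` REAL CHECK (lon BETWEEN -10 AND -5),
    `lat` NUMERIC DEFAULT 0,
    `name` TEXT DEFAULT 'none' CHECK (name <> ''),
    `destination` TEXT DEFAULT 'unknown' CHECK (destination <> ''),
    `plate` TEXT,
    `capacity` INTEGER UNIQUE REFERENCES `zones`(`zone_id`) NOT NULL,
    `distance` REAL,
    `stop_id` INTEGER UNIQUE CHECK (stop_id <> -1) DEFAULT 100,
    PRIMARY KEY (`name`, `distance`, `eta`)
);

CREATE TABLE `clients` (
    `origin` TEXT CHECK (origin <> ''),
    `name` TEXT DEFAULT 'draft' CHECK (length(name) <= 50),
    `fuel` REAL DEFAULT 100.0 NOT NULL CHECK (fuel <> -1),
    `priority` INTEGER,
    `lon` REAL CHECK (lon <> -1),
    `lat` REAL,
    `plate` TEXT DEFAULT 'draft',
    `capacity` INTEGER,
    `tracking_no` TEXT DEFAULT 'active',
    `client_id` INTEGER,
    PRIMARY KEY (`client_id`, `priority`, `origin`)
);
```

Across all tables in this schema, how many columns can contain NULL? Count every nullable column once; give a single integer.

zones: 8 nullable (address, origin, destination, lon, status, license, distance, sequence — PK (zone_id) and explicit NOT NULL columns excluded).
manifests: 2 nullable (code, lon — PK (manifest_id) and explicit NOT NULL columns excluded).
stops: 5 nullable (lon, lat, destination, plate, stop_id — PK (name, distance, eta) and explicit NOT NULL columns excluded).
clients: 6 nullable (name, lon, lat, plate, capacity, tracking_no — PK (client_id, priority, origin) and explicit NOT NULL columns excluded).
Total: 8 + 2 + 5 + 6 = 21.

21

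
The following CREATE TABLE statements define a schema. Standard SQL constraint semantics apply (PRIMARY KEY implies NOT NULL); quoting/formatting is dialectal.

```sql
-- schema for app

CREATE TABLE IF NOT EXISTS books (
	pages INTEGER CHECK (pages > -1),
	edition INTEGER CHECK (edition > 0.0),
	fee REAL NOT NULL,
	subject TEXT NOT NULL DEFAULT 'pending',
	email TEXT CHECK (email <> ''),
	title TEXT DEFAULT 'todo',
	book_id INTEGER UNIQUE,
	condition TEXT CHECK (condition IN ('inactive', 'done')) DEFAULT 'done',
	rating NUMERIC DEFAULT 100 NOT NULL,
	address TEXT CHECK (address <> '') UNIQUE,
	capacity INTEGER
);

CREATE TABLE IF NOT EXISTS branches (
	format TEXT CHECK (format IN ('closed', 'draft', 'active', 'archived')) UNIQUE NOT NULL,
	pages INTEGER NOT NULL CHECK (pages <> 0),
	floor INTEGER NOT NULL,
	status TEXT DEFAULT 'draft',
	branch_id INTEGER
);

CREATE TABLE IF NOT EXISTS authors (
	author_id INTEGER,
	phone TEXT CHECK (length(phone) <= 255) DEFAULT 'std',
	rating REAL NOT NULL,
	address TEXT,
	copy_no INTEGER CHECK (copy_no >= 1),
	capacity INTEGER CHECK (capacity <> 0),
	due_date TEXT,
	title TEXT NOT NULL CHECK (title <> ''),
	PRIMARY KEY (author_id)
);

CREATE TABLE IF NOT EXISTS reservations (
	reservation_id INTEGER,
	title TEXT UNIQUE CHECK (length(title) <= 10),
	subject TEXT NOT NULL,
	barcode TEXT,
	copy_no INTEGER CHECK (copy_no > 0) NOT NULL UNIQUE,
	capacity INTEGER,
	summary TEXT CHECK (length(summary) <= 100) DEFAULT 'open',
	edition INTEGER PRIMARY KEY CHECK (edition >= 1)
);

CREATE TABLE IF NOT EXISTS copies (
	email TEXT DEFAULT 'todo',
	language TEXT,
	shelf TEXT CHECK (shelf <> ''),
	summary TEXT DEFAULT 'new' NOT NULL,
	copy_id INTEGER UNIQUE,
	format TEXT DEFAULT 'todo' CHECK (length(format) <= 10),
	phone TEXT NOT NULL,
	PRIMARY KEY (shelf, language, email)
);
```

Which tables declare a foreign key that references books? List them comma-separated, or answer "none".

No REFERENCES clause anywhere in the schema names books.

none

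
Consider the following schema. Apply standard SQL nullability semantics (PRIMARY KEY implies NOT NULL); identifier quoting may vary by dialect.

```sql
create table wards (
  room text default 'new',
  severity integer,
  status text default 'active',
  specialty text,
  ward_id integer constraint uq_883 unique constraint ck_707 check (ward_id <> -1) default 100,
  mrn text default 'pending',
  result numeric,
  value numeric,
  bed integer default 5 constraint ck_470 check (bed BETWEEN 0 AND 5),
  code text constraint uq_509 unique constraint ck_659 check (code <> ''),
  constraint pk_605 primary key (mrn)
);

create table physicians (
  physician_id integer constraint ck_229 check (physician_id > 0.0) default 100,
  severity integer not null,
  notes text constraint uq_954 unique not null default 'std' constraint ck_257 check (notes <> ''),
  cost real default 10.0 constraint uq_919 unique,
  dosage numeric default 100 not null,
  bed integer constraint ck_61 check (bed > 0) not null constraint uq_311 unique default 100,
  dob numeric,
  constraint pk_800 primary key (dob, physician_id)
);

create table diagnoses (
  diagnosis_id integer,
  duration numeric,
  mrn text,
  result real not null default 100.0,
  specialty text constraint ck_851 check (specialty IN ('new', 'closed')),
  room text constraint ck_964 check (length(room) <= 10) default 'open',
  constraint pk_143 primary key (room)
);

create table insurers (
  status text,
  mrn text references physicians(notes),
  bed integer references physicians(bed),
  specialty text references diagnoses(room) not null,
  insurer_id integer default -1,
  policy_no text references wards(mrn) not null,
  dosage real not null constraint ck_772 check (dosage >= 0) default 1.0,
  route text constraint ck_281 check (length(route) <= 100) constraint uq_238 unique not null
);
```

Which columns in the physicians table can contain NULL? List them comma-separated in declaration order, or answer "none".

cost

- physician_id: part of the PRIMARY KEY, which implies NOT NULL → not nullable.
- severity: declared NOT NULL → not nullable.
- notes: declared NOT NULL → not nullable.
- cost: UNIQUE does not imply NOT NULL → nullable.
- dosage: declared NOT NULL → not nullable.
- bed: declared NOT NULL → not nullable.
- dob: part of the PRIMARY KEY, which implies NOT NULL → not nullable.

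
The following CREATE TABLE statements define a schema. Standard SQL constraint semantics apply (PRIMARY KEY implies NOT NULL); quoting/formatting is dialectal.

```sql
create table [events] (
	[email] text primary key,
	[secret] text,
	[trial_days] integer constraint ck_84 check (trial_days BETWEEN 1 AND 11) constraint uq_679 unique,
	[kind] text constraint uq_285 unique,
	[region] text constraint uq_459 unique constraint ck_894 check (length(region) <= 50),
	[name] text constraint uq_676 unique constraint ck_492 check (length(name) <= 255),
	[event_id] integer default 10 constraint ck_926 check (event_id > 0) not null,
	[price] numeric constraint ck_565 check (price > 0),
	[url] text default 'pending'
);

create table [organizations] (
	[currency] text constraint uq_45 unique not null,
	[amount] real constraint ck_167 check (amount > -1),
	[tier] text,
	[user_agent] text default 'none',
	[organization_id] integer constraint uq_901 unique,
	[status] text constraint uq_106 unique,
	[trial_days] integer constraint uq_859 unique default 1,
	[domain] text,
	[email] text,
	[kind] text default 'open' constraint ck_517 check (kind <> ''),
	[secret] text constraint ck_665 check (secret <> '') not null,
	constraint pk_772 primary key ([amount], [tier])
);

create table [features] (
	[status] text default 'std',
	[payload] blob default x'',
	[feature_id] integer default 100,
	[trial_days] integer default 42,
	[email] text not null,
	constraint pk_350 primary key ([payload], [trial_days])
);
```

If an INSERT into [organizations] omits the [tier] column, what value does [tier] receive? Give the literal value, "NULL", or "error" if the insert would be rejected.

tier has no DEFAULT clause.
Omitting it would insert NULL, but it is part of the PRIMARY KEY, so the INSERT fails.

error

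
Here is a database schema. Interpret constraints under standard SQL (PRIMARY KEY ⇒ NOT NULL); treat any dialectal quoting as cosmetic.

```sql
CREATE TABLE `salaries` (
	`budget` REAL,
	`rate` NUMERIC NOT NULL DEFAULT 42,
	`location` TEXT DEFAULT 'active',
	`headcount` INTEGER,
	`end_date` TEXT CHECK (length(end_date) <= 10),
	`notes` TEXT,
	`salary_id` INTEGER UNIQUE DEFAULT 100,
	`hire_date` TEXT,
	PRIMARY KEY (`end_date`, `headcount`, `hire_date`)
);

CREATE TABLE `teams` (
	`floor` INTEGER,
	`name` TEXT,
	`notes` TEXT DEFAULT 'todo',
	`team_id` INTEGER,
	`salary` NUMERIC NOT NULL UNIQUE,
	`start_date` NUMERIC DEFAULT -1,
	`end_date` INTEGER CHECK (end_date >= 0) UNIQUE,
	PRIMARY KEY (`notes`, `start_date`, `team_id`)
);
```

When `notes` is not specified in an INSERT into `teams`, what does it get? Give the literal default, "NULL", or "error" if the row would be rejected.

notes has an explicit DEFAULT 'todo'.
When the column is omitted from an INSERT, that default is used.

'todo'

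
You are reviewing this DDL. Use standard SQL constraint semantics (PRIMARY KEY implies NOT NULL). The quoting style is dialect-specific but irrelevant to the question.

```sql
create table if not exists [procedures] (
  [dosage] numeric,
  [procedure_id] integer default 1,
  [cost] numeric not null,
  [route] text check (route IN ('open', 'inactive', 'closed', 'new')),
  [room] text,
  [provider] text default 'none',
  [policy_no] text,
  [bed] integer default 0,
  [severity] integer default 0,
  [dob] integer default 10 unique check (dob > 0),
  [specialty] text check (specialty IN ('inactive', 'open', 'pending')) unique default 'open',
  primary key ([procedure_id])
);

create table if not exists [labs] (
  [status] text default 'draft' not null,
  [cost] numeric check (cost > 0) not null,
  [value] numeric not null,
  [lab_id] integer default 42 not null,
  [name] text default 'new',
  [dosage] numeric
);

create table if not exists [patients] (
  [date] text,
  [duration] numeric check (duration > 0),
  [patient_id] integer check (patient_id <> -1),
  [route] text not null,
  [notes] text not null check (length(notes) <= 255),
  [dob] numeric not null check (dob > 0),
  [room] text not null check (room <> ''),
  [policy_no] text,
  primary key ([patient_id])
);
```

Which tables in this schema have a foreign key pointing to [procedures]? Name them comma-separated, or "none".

No REFERENCES clause anywhere in the schema names procedures.

none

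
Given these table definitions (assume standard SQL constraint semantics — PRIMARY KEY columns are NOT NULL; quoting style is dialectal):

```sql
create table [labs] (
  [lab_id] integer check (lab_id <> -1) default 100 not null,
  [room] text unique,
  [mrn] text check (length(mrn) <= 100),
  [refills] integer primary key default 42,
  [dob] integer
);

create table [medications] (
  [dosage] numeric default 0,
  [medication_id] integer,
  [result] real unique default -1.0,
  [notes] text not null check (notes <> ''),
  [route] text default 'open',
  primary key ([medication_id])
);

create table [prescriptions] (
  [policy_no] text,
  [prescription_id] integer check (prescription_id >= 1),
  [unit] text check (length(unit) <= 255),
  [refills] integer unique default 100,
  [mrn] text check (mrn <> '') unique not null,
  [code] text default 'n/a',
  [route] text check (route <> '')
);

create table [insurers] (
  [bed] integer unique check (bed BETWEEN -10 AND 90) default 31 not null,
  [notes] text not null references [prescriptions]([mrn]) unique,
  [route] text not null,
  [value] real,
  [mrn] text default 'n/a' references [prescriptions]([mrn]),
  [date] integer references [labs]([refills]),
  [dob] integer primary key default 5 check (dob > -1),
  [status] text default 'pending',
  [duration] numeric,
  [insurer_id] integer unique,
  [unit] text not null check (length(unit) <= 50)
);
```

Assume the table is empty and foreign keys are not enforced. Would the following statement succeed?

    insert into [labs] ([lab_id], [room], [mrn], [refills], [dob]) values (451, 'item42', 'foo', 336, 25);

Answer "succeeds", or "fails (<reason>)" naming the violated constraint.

NOT NULL columns: lab_id is supplied; refills is supplied.
CHECK constraints: 451 satisfies (lab_id <> -1); 'foo' satisfies (length(mrn) <= 100).
No constraint is violated.

succeeds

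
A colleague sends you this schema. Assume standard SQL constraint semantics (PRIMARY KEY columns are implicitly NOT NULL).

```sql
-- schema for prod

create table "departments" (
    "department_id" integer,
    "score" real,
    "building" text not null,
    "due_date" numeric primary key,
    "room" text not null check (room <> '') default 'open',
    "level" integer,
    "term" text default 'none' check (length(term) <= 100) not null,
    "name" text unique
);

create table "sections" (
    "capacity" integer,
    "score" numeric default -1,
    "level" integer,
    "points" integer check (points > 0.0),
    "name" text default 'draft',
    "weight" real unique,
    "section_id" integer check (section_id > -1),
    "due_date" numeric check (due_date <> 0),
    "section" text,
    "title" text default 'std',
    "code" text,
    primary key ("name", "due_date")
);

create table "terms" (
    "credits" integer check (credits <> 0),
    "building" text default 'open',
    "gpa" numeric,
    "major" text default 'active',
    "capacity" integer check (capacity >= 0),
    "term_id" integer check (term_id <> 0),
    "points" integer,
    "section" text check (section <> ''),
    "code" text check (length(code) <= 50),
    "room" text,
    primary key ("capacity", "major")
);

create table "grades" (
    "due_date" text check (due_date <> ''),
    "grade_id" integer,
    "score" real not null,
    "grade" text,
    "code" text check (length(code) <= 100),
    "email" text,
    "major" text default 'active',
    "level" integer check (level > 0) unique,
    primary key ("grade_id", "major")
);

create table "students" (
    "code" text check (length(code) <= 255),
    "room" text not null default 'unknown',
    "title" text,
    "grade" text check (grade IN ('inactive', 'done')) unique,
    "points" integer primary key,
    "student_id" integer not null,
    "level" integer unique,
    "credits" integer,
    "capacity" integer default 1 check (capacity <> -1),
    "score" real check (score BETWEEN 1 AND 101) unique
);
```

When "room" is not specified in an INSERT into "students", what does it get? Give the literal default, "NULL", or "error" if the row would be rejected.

room has an explicit DEFAULT 'unknown'.
When the column is omitted from an INSERT, that default is used.

'unknown'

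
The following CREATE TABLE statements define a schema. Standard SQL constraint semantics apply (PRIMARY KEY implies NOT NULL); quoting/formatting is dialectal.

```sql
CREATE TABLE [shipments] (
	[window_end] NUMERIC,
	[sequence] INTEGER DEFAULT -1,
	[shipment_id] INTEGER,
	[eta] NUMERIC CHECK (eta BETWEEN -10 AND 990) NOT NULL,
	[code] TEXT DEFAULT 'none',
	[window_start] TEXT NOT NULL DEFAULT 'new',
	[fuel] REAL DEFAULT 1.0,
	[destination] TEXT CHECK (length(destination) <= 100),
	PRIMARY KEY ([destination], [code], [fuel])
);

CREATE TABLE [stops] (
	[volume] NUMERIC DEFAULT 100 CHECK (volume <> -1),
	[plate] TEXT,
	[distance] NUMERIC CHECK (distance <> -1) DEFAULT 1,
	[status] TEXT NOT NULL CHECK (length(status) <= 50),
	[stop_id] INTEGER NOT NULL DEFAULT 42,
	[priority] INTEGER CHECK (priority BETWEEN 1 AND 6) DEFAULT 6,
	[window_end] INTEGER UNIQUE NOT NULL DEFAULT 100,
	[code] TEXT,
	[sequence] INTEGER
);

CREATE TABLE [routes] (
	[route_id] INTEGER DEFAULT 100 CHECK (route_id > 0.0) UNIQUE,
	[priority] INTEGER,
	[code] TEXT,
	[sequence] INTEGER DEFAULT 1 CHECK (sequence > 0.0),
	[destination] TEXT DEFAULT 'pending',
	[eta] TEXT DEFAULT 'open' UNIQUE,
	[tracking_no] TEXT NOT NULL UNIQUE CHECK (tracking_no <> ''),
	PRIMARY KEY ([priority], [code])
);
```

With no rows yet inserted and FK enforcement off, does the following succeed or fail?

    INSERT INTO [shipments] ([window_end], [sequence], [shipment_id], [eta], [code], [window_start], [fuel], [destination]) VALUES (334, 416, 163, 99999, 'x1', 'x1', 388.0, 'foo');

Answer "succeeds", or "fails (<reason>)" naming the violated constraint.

The value 99999 for eta violates CHECK (eta BETWEEN -10 AND 990).

fails (CHECK on eta)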